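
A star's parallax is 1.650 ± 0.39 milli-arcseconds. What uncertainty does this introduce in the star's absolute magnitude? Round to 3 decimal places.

σ_M = 0.513 mag

M = m − 5 log₁₀ d + 5 = m + 5 log₁₀ p + 5, so ∂M/∂p = 5/(p ln 10).
σ_M = (5/ln 10) · (σ_p/p) = 2.1715 × 0.39/1.650 = 2.1715 × 0.23636 = 0.51326.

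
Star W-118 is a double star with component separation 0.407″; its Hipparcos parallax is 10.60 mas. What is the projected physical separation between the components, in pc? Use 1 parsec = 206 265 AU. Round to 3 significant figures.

0.000186 pc

d = 1/p = 1/0.01060″ = 94.34 pc.
At distance d (pc), an angle of θ arcsec spans θ·d AU: s = 0.407 × 94.34 = 38.396 AU.
= 38.396 / 206265 = 0.00018615 pc.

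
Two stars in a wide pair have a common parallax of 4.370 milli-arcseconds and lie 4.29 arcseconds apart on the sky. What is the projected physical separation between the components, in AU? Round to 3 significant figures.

d = 1/p = 1/0.004370″ = 228.83 pc.
At distance d (pc), an angle of θ arcsec spans θ·d AU: s = 4.29 × 228.83 = 981.68 AU.

982 AU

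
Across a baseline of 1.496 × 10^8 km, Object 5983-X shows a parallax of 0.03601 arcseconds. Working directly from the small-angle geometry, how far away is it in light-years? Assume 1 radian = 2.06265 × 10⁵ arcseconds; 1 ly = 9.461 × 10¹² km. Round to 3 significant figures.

θ = 0.03601″ = 0.03601/206265 = 1.7458 × 10^-7 rad.
d = B/θ = (1.496 × 10^8) / (1.7458 × 10^-7) = 8.5691 × 10^14 km = (8.5691 × 10^14) / (9.461 × 10^12) ly = 90.573 ly.

90.6 ly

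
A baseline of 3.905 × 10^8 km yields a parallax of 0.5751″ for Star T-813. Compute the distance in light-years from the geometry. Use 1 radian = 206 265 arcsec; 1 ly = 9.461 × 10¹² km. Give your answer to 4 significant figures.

θ = 0.5751″ = 0.5751/206265 = 2.7882 × 10^-6 rad.
d = B/θ = (3.905 × 10^8) / (2.7882 × 10^-6) = 1.4005 × 10^14 km = (1.4005 × 10^14) / (9.461 × 10^12) ly = 14.803 ly.

14.80 ly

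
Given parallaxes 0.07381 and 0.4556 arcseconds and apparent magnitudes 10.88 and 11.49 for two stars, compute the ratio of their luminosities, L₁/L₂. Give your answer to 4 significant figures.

L₁/L₂ = 66.82

d₁ = 1/p₁ = 1/0.07381″ = 13.548 pc; d₂ = 1/p₂ = 1/0.4556″ = 2.1949 pc.
M₁ = m₁ − 5 log₁₀ d₁ + 5 = 10.88 − 5.6594 + 5 = 10.2206.
M₂ = 11.49 − 1.7071 + 5 = 14.7829.
L₁/L₂ = 10^(0.4(M₂ − M₁)) = 10^(0.4 × 4.5623) = 10^1.82492 = 66.822.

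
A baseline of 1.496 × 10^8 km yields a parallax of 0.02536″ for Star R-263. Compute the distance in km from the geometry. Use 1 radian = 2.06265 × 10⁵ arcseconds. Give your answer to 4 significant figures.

1.217 × 10^15 km

θ = 0.02536″ = 0.02536/206265 = 1.2295 × 10^-7 rad.
d = B/θ = (1.496 × 10^8) / (1.2295 × 10^-7) = 1.2168 × 10^15 km.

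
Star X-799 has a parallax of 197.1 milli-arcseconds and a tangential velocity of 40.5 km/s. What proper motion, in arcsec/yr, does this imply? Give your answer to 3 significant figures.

1.68 arcsec/yr

d = 1/p = 1/0.1971″ = 5.0736 pc.
μ = v_t / (4.74 d) = 40.5 / (4.74 × 5.0736) = 40.5 / 24.049 = 1.6841 ″/yr.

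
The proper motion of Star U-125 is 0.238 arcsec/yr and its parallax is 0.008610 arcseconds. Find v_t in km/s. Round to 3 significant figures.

d = 1/p = 1/0.008610″ = 116.14 pc.
v_t = 4.74 × μ × d = 4.74 × 0.238 × 116.14 = 131.02 km/s.

131 km/s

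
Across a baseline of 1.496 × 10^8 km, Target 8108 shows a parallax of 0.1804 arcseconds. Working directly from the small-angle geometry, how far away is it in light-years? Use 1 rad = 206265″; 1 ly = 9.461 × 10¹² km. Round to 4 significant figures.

θ = 0.1804″ = 0.1804/206265 = 8.7460 × 10^-7 rad.
d = B/θ = (1.496 × 10^8) / (8.7460 × 10^-7) = 1.7105 × 10^14 km = (1.7105 × 10^14) / (9.461 × 10^12) ly = 18.079 ly.

18.08 ly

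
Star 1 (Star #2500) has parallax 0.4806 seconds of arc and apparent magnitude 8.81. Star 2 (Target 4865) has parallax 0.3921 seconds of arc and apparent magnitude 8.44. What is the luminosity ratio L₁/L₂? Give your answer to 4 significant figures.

d₁ = 1/p₁ = 1/0.4806″ = 2.0807 pc; d₂ = 1/p₂ = 1/0.3921″ = 2.5504 pc.
M₁ = m₁ − 5 log₁₀ d₁ + 5 = 8.81 − 1.5910 + 5 = 12.2190.
M₂ = 8.44 − 2.0330 + 5 = 11.4070.
L₁/L₂ = 10^(0.4(M₂ − M₁)) = 10^(0.4 × (-0.8120)) = 10^(-0.32480) = 0.47337.

L₁/L₂ = 0.4734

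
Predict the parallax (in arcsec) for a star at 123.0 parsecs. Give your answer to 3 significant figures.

0.00813 arcsec

p = 1/d = 1/123 = 0.0081301 arcsec.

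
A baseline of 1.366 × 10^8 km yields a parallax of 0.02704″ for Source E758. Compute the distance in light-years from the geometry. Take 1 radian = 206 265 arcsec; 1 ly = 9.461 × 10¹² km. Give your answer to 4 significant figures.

θ = 0.02704″ = 0.02704/206265 = 1.3109 × 10^-7 rad.
d = B/θ = (1.366 × 10^8) / (1.3109 × 10^-7) = 1.0420 × 10^15 km = (1.0420 × 10^15) / (9.461 × 10^12) ly = 110.14 ly.

110.1 ly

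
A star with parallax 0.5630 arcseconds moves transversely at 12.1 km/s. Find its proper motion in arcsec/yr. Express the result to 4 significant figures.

1.437 arcsec/yr

d = 1/p = 1/0.5630″ = 1.7762 pc.
μ = v_t / (4.74 d) = 12.1 / (4.74 × 1.7762) = 12.1 / 8.4192 = 1.4372 ″/yr.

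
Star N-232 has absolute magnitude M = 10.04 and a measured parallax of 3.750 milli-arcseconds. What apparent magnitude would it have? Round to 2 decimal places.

d = 1/p = 1/0.003750″ = 266.67 pc.
m − M = 5 log₁₀ d − 5 = 5 log₁₀(266.67) − 5 = 12.1299 − 5 = 7.1299.
m = M + (m − M) = 10.04 + 7.1299 = 17.17.

m = 17.17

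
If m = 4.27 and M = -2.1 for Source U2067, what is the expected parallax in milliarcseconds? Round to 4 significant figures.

m − M = 4.27 − (-2.1) = 6.37.
d = 10^((m−M)/5 + 1) = 10^2.274 = 187.93 pc.
p = 1/d = 1/187.93 = 0.0053211 arcsec = 5.3211 mas.

5.321 mas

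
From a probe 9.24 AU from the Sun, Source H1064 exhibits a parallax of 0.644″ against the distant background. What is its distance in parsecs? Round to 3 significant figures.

With baseline B (in AU) and parallax p (in arcsec), d = B/p parsecs.
d = 9.24 / 0.644 = 14.348 pc.

14.3 pc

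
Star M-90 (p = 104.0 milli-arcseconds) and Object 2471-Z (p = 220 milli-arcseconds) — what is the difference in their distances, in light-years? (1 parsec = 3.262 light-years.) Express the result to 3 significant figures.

16.5 ly

d_A = 1/0.1040″ = 9.6154 pc; d_B = 1/0.2200″ = 4.5455 pc.
|d_B − d_A| = |4.5455 − 9.6154| = 5.0699 pc = 5.0699 × 3.262 ly = 16.538 ly.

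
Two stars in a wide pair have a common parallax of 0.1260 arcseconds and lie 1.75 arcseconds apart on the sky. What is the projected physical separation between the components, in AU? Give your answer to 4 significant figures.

d = 1/p = 1/0.1260″ = 7.9365 pc.
At distance d (pc), an angle of θ arcsec spans θ·d AU: s = 1.75 × 7.9365 = 13.889 AU.

13.89 AU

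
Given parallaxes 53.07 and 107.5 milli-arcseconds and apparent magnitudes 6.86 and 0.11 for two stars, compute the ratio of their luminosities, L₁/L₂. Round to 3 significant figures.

L₁/L₂ = 0.00819

d₁ = 1/p₁ = 1/0.05307″ = 18.843 pc; d₂ = 1/p₂ = 1/0.1075″ = 9.3023 pc.
M₁ = m₁ − 5 log₁₀ d₁ + 5 = 6.86 − 6.3758 + 5 = 5.4842.
M₂ = 0.11 − 4.8430 + 5 = 0.2670.
L₁/L₂ = 10^(0.4(M₂ − M₁)) = 10^(0.4 × (-5.2172)) = 10^(-2.08688) = 0.0081869.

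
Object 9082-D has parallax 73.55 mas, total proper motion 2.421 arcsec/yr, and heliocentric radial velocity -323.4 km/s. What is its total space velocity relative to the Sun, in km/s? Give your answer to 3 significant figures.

d = 1/p = 1/0.07355″ = 13.596 pc.
v_t = 4.740 μ d = 4.740 × 2.421 × 13.596 = 156.02 km/s.
v = √(v_r² + v_t²) = √((-323.4)² + 156.02²) = √128930 = 359.07 km/s.

359 km/s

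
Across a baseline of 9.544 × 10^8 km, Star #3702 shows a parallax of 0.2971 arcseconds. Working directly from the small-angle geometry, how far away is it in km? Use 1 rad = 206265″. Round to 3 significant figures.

θ = 0.2971″ = 0.2971/206265 = 1.4404 × 10^-6 rad.
d = B/θ = (9.544 × 10^8) / (1.4404 × 10^-6) = 6.6259 × 10^14 km.

6.63 × 10^14 km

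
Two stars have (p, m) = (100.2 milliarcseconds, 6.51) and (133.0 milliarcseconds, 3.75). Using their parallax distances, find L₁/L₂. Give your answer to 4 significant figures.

d₁ = 1/p₁ = 1/0.1002″ = 9.98 pc; d₂ = 1/p₂ = 1/0.1330″ = 7.5188 pc.
M₁ = m₁ − 5 log₁₀ d₁ + 5 = 6.51 − 4.9957 + 5 = 6.5143.
M₂ = 3.75 − 4.3807 + 5 = 4.3693.
L₁/L₂ = 10^(0.4(M₂ − M₁)) = 10^(0.4 × (-2.1450)) = 10^(-0.85800) = 0.13868.

L₁/L₂ = 0.1387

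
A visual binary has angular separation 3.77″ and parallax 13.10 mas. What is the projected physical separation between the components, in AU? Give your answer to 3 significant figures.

288 AU

d = 1/p = 1/0.01310″ = 76.336 pc.
At distance d (pc), an angle of θ arcsec spans θ·d AU: s = 3.77 × 76.336 = 287.79 AU.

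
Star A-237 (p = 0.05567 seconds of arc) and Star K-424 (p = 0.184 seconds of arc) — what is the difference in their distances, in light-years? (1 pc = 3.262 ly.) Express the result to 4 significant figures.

d_A = 1/0.05567″ = 17.963 pc; d_B = 1/0.1840″ = 5.4348 pc.
|d_B − d_A| = |5.4348 − 17.963| = 12.528 pc = 12.528 × 3.262 ly = 40.866 ly.

40.87 ly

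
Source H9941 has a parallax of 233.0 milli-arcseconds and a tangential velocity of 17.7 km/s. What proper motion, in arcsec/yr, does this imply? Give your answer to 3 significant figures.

d = 1/p = 1/0.2330″ = 4.2918 pc.
μ = v_t / (4.74 d) = 17.7 / (4.74 × 4.2918) = 17.7 / 20.343 = 0.87008 ″/yr.

0.870 arcsec/yr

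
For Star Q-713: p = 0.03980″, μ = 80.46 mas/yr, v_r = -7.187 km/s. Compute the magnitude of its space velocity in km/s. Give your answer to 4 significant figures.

11.98 km/s

d = 1/p = 1/0.03980″ = 25.126 pc.
μ = 80.46 mas/yr = 0.08046 ″/yr.
v_t = 4.740 μ d = 4.740 × 0.08046 × 25.126 = 9.5826 km/s.
v = √(v_r² + v_t²) = √((-7.187)² + 9.5826²) = √143.479 = 11.978 km/s.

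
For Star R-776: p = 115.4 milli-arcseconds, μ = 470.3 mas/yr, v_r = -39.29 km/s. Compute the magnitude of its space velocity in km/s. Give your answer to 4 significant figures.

d = 1/p = 1/0.1154″ = 8.6655 pc.
μ = 470.3 mas/yr = 0.4703 ″/yr.
v_t = 4.740 μ d = 4.740 × 0.4703 × 8.6655 = 19.317 km/s.
v = √(v_r² + v_t²) = √((-39.29)² + 19.317²) = √1916.85 = 43.782 km/s.

43.78 km/s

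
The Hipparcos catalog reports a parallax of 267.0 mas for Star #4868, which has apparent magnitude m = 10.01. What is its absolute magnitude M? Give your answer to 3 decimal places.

d = 1/p = 1/0.2670″ = 3.7453 pc.
m − M = 5 log₁₀(3.7453) − 5 = 2.8674 − 5 = -2.1326.
M = m − (m − M) = 10.01 − (-2.1326) = 12.143.

M = 12.143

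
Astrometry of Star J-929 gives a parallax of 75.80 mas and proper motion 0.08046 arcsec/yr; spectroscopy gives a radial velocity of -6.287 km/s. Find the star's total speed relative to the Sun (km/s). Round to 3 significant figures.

d = 1/p = 1/0.07580″ = 13.193 pc.
v_t = 4.740 μ d = 4.740 × 0.08046 × 13.193 = 5.0316 km/s.
v = √(v_r² + v_t²) = √((-6.287)² + 5.0316²) = √64.8434 = 8.0525 km/s.

8.05 km/s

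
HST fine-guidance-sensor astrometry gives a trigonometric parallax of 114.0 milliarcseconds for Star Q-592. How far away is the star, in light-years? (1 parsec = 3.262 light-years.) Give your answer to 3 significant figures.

p = 114.0 milliarcseconds = 0.1140 arcsec.
d = 1/p = 1/0.1140 = 8.7719 pc.
In light-years: 8.7719 × 3.262 = 28.614 ly.

28.6 light years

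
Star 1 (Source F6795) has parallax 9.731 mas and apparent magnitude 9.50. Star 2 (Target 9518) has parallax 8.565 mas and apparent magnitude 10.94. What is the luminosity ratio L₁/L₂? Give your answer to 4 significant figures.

L₁/L₂ = 2.918

d₁ = 1/p₁ = 1/0.009731″ = 102.76 pc; d₂ = 1/p₂ = 1/0.008565″ = 116.75 pc.
M₁ = m₁ − 5 log₁₀ d₁ + 5 = 9.50 − 10.0591 + 5 = 4.4409.
M₂ = 10.94 − 10.3363 + 5 = 5.6037.
L₁/L₂ = 10^(0.4(M₂ − M₁)) = 10^(0.4 × 1.1628) = 10^0.46512 = 2.9182.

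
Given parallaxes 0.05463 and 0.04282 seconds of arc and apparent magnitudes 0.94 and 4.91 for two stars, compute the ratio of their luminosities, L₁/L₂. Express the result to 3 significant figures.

L₁/L₂ = 23.8

d₁ = 1/p₁ = 1/0.05463″ = 18.305 pc; d₂ = 1/p₂ = 1/0.04282″ = 23.354 pc.
M₁ = m₁ − 5 log₁₀ d₁ + 5 = 0.94 − 6.3128 + 5 = -0.3728.
M₂ = 4.91 − 6.8418 + 5 = 3.0682.
L₁/L₂ = 10^(0.4(M₂ − M₁)) = 10^(0.4 × 3.4410) = 10^1.37640 = 23.79.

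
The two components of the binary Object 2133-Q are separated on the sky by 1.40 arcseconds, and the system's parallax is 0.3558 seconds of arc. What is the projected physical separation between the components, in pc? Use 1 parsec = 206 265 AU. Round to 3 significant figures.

d = 1/p = 1/0.3558″ = 2.8106 pc.
At distance d (pc), an angle of θ arcsec spans θ·d AU: s = 1.40 × 2.8106 = 3.9348 AU.
= 3.9348 / 206265 = 1.9076 × 10^-5 pc.

1.91 × 10^-5 pc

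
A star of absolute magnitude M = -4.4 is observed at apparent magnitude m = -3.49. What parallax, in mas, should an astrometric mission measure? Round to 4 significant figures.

m − M = -3.49 − (-4.4) = 0.91.
d = 10^((m−M)/5 + 1) = 10^1.182 = 15.205 pc.
p = 1/d = 1/15.205 = 0.065768 arcsec = 65.768 mas.

65.77 mas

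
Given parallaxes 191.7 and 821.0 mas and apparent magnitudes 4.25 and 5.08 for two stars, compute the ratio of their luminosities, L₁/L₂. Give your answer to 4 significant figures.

d₁ = 1/p₁ = 1/0.1917″ = 5.2165 pc; d₂ = 1/p₂ = 1/0.8210″ = 1.218 pc.
M₁ = m₁ − 5 log₁₀ d₁ + 5 = 4.25 − 3.5869 + 5 = 5.6631.
M₂ = 5.08 − 0.4282 + 5 = 9.6518.
L₁/L₂ = 10^(0.4(M₂ − M₁)) = 10^(0.4 × 3.9887) = 10^1.59548 = 39.399.

L₁/L₂ = 39.40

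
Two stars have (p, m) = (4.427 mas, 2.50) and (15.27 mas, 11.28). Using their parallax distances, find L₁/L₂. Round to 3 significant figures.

d₁ = 1/p₁ = 1/0.004427″ = 225.89 pc; d₂ = 1/p₂ = 1/0.01527″ = 65.488 pc.
M₁ = m₁ − 5 log₁₀ d₁ + 5 = 2.50 − 11.7695 + 5 = -4.2695.
M₂ = 11.28 − 9.0808 + 5 = 7.1992.
L₁/L₂ = 10^(0.4(M₂ − M₁)) = 10^(0.4 × 11.4687) = 10^4.58748 = 38679.

L₁/L₂ = 38700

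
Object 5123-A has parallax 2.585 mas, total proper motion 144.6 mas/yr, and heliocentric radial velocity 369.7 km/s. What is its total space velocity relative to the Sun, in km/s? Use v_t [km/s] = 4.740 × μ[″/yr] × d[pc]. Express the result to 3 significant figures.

d = 1/p = 1/0.002585″ = 386.85 pc.
μ = 144.6 mas/yr = 0.1446 ″/yr.
v_t = 4.740 μ d = 4.740 × 0.1446 × 386.85 = 265.15 km/s.
v = √(v_r² + v_t²) = √(369.7² + 265.15²) = √206983 = 454.95 km/s.

455 km/s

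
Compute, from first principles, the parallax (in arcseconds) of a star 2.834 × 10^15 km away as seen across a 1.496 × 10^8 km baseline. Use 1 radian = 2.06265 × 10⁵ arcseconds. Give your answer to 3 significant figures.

0.0109 arcsec

θ ≈ B/d = (1.496 × 10^8) / (2.834 × 10^15) = 5.2788 × 10^-8 rad.
In arcseconds: 5.2788 × 10^-8 × 206265 = 0.010888″.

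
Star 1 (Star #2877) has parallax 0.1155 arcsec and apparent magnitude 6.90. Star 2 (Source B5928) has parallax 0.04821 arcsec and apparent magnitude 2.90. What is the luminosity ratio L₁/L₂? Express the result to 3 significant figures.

d₁ = 1/p₁ = 1/0.1155″ = 8.658 pc; d₂ = 1/p₂ = 1/0.04821″ = 20.743 pc.
M₁ = m₁ − 5 log₁₀ d₁ + 5 = 6.90 − 4.6871 + 5 = 7.2129.
M₂ = 2.90 − 6.5844 + 5 = 1.3156.
L₁/L₂ = 10^(0.4(M₂ − M₁)) = 10^(0.4 × (-5.8973)) = 10^(-2.35892) = 0.004376.

L₁/L₂ = 0.00438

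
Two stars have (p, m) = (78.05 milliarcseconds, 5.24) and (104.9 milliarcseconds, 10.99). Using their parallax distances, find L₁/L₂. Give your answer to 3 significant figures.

d₁ = 1/p₁ = 1/0.07805″ = 12.812 pc; d₂ = 1/p₂ = 1/0.1049″ = 9.5329 pc.
M₁ = m₁ − 5 log₁₀ d₁ + 5 = 5.24 − 5.5381 + 5 = 4.7019.
M₂ = 10.99 − 4.8961 + 5 = 11.0939.
L₁/L₂ = 10^(0.4(M₂ − M₁)) = 10^(0.4 × 6.3920) = 10^2.55680 = 360.41.

L₁/L₂ = 360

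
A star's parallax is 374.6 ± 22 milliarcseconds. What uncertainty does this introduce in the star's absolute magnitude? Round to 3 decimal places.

σ_M = 0.128 mag

M = m − 5 log₁₀ d + 5 = m + 5 log₁₀ p + 5, so ∂M/∂p = 5/(p ln 10).
σ_M = (5/ln 10) · (σ_p/p) = 2.1715 × 22/374.6 = 2.1715 × 0.058729 = 0.12753.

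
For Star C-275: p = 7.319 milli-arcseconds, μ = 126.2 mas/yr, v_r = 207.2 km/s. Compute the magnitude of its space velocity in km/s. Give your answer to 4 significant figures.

d = 1/p = 1/0.007319″ = 136.63 pc.
μ = 126.2 mas/yr = 0.1262 ″/yr.
v_t = 4.740 μ d = 4.740 × 0.1262 × 136.63 = 81.73 km/s.
v = √(v_r² + v_t²) = √(207.2² + 81.73²) = √49611.6 = 222.74 km/s.

222.7 km/s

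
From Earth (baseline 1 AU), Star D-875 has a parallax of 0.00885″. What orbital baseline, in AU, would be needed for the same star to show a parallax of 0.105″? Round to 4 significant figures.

Parallax scales linearly with baseline: p ∝ B, so B = p_target / p_Earth × 1 AU.
B = 0.105 / 0.00885 = 11.864 AU.

11.86 AU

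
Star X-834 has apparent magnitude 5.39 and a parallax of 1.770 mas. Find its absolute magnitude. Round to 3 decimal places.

d = 1/p = 1/0.001770″ = 564.97 pc.
m − M = 5 log₁₀(564.97) − 5 = 13.7601 − 5 = 8.7601.
M = m − (m − M) = 5.39 − 8.7601 = -3.370.

M = -3.370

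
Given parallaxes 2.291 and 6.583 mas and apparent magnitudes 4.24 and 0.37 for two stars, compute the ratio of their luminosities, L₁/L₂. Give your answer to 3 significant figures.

L₁/L₂ = 0.234

d₁ = 1/p₁ = 1/0.002291″ = 436.49 pc; d₂ = 1/p₂ = 1/0.006583″ = 151.91 pc.
M₁ = m₁ − 5 log₁₀ d₁ + 5 = 4.24 − 13.1999 + 5 = -3.9599.
M₂ = 0.37 − 10.9079 + 5 = -5.5379.
L₁/L₂ = 10^(0.4(M₂ − M₁)) = 10^(0.4 × (-1.5780)) = 10^(-0.63120) = 0.23378.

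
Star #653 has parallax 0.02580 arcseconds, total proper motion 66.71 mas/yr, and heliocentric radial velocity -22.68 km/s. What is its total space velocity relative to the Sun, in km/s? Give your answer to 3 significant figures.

d = 1/p = 1/0.02580″ = 38.76 pc.
μ = 66.71 mas/yr = 0.06671 ″/yr.
v_t = 4.740 μ d = 4.740 × 0.06671 × 38.76 = 12.256 km/s.
v = √(v_r² + v_t²) = √((-22.68)² + 12.256²) = √664.592 = 25.78 km/s.

25.8 km/s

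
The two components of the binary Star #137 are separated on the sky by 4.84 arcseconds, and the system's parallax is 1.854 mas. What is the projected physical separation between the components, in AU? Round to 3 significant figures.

2610 AU

d = 1/p = 1/0.001854″ = 539.37 pc.
At distance d (pc), an angle of θ arcsec spans θ·d AU: s = 4.84 × 539.37 = 2610.6 AU.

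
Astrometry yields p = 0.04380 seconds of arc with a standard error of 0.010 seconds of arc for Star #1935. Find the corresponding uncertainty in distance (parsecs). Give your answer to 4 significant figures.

d = 1/p, so σ_d = σ_p / p².
σ_d = 0.0100 / (0.04380)² = 0.0100 / 0.0019184 = 5.2127 pc.

5.213 pc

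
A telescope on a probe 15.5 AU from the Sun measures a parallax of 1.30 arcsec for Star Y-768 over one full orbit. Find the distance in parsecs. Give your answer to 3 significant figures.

With baseline B (in AU) and parallax p (in arcsec), d = B/p parsecs.
d = 15.5 / 1.30 = 11.923 pc.

11.9 pc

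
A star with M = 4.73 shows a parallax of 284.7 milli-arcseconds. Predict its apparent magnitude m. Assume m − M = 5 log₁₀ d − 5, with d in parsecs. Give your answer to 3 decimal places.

d = 1/p = 1/0.2847″ = 3.5125 pc.
m − M = 5 log₁₀ d − 5 = 5 log₁₀(3.5125) − 5 = 2.7281 − 5 = -2.2719.
m = M + (m − M) = 4.73 + (-2.2719) = 2.458.

m = 2.458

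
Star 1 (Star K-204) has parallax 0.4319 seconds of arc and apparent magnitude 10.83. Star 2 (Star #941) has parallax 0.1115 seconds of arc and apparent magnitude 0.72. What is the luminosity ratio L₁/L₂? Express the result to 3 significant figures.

L₁/L₂ = 6.02 × 10^-6

d₁ = 1/p₁ = 1/0.4319″ = 2.3154 pc; d₂ = 1/p₂ = 1/0.1115″ = 8.9686 pc.
M₁ = m₁ − 5 log₁₀ d₁ + 5 = 10.83 − 1.8231 + 5 = 14.0069.
M₂ = 0.72 − 4.7636 + 5 = 0.9564.
L₁/L₂ = 10^(0.4(M₂ − M₁)) = 10^(0.4 × (-13.0505)) = 10^(-5.22020) = 0.0000060228.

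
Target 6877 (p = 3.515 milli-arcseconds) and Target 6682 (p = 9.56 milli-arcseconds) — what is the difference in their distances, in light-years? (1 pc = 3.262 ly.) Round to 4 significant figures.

d_A = 1/0.003515″ = 284.5 pc; d_B = 1/0.009560″ = 104.6 pc.
|d_B − d_A| = |104.6 − 284.5| = 179.9 pc = 179.9 × 3.262 ly = 586.83 ly.

586.8 ly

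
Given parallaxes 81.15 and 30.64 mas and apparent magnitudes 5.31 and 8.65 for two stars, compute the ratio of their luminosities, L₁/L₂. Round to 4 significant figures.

d₁ = 1/p₁ = 1/0.08115″ = 12.323 pc; d₂ = 1/p₂ = 1/0.03064″ = 32.637 pc.
M₁ = m₁ − 5 log₁₀ d₁ + 5 = 5.31 − 5.4536 + 5 = 4.8564.
M₂ = 8.65 − 7.5686 + 5 = 6.0814.
L₁/L₂ = 10^(0.4(M₂ − M₁)) = 10^(0.4 × 1.2250) = 10^0.49000 = 3.0903.

L₁/L₂ = 3.090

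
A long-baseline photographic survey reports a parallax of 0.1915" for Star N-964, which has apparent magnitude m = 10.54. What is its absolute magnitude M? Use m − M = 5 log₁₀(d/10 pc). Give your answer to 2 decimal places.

d = 1/p = 1/0.1915″ = 5.2219 pc.
m − M = 5 log₁₀(5.2219) − 5 = 3.5891 − 5 = -1.4109.
M = m − (m − M) = 10.54 − (-1.4109) = 11.95.

M = 11.95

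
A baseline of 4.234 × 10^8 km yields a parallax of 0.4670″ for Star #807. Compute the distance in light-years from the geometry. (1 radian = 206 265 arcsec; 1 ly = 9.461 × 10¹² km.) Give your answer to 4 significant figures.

19.77 ly

θ = 0.4670″ = 0.4670/206265 = 2.2641 × 10^-6 rad.
d = B/θ = (4.234 × 10^8) / (2.2641 × 10^-6) = 1.8701 × 10^14 km = (1.8701 × 10^14) / (9.461 × 10^12) ly = 19.766 ly.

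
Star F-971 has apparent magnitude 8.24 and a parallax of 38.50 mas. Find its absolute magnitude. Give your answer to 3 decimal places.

d = 1/p = 1/0.03850″ = 25.974 pc.
m − M = 5 log₁₀(25.974) − 5 = 7.0727 − 5 = 2.0727.
M = m − (m − M) = 8.24 − 2.0727 = 6.167.

M = 6.167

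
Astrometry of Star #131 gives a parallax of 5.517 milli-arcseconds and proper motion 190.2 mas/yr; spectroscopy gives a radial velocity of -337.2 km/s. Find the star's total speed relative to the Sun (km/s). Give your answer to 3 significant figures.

375 km/s

d = 1/p = 1/0.005517″ = 181.26 pc.
μ = 190.2 mas/yr = 0.1902 ″/yr.
v_t = 4.740 μ d = 4.740 × 0.1902 × 181.26 = 163.41 km/s.
v = √(v_r² + v_t²) = √((-337.2)² + 163.41²) = √140407 = 374.71 km/s.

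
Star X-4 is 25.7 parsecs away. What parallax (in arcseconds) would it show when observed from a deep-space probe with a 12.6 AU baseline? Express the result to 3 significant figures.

p (arcsec) = B (AU) / d (pc).
p = 12.6 / 25.7 = 0.49027 arcsec.

0.490 arcsec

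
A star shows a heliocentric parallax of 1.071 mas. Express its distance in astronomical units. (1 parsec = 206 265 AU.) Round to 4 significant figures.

1.926 × 10^8 AU

p = 1.071 mas = 0.001071 arcsec.
d = 1/p = 1/0.001071 = 933.71 pc.
In AU: 933.71 × 206265 = 1.9259 × 10^8 AU.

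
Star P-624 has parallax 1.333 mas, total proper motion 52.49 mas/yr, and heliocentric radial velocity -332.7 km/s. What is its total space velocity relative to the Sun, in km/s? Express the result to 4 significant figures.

381.5 km/s

d = 1/p = 1/0.001333″ = 750.19 pc.
μ = 52.49 mas/yr = 0.05249 ″/yr.
v_t = 4.740 μ d = 4.740 × 0.05249 × 750.19 = 186.65 km/s.
v = √(v_r² + v_t²) = √((-332.7)² + 186.65²) = √145528 = 381.48 km/s.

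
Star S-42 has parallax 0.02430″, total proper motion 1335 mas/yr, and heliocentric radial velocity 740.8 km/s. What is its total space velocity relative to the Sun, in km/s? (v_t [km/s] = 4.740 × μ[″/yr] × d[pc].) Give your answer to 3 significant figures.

d = 1/p = 1/0.02430″ = 41.152 pc.
μ = 1335 mas/yr = 1.335 ″/yr.
v_t = 4.740 μ d = 4.740 × 1.335 × 41.152 = 260.41 km/s.
v = √(v_r² + v_t²) = √(740.8² + 260.41²) = √616598 = 785.24 km/s.

785 km/s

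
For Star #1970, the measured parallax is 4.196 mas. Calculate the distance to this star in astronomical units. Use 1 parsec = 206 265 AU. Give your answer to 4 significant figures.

4.916 × 10^7 AU

p = 4.196 mas = 0.004196 arcsec.
d = 1/p = 1/0.004196 = 238.32 pc.
In AU: 238.32 × 206265 = 4.9157 × 10^7 AU.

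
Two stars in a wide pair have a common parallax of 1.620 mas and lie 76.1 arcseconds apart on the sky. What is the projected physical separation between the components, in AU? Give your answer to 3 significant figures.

d = 1/p = 1/0.001620″ = 617.28 pc.
At distance d (pc), an angle of θ arcsec spans θ·d AU: s = 76.1 × 617.28 = 46975 AU.

47000 AU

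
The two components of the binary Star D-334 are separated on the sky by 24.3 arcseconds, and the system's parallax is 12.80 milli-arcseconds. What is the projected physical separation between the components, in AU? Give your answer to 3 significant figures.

1900 AU

d = 1/p = 1/0.01280″ = 78.125 pc.
At distance d (pc), an angle of θ arcsec spans θ·d AU: s = 24.3 × 78.125 = 1898.4 AU.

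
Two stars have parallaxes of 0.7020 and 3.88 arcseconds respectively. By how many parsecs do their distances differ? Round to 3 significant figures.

d_A = 1/0.7020″ = 1.4245 pc; d_B = 1/3.880″ = 0.25773 pc.
|d_B − d_A| = |0.25773 − 1.4245| = 1.1668 pc.

1.17 pc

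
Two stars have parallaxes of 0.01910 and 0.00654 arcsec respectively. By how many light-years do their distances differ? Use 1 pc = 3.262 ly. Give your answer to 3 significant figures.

328 ly

d_A = 1/0.01910″ = 52.356 pc; d_B = 1/0.006540″ = 152.91 pc.
|d_B − d_A| = |152.91 − 52.356| = 100.55 pc = 100.55 × 3.262 ly = 327.99 ly.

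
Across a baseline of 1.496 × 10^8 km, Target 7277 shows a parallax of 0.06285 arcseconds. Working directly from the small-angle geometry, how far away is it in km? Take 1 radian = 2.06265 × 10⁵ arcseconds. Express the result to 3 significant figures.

4.91 × 10^14 km

θ = 0.06285″ = 0.06285/206265 = 3.0471 × 10^-7 rad.
d = B/θ = (1.496 × 10^8) / (3.0471 × 10^-7) = 4.9096 × 10^14 km.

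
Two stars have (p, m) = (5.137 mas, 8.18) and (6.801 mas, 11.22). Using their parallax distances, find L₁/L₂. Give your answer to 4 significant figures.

L₁/L₂ = 28.82

d₁ = 1/p₁ = 1/0.005137″ = 194.67 pc; d₂ = 1/p₂ = 1/0.006801″ = 147.04 pc.
M₁ = m₁ − 5 log₁₀ d₁ + 5 = 8.18 − 11.4465 + 5 = 1.7335.
M₂ = 11.22 − 10.8372 + 5 = 5.3828.
L₁/L₂ = 10^(0.4(M₂ − M₁)) = 10^(0.4 × 3.6493) = 10^1.45972 = 28.822.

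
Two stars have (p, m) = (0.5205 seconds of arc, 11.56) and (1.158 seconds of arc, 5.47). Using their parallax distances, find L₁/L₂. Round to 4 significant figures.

d₁ = 1/p₁ = 1/0.5205″ = 1.9212 pc; d₂ = 1/p₂ = 1/1.158″ = 0.86356 pc.
M₁ = m₁ − 5 log₁₀ d₁ + 5 = 11.56 − 1.4179 + 5 = 15.1421.
M₂ = 5.47 − (-0.3185) + 5 = 10.7885.
L₁/L₂ = 10^(0.4(M₂ − M₁)) = 10^(0.4 × (-4.3536)) = 10^(-1.74144) = 0.018137.

L₁/L₂ = 0.01814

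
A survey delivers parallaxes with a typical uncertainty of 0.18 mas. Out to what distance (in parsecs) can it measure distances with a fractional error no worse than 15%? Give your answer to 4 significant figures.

833.3 pc

σ_d/d = σ_p/p, so the condition is σ_p/p ≤ 0.15, i.e. p ≥ σ_p/0.15.
p_min = 0.18/0.15 = 1.2 mas = 0.0012 arcsec.
d_max = 1/p_min = 1/0.0012 = 833.33 pc.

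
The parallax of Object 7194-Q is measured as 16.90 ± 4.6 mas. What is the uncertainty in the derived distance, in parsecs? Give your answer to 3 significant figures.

16.1 pc

d = 1/p, so σ_d = σ_p / p².
σ_d = 0.00460 / (0.01690)² = 0.00460 / 0.00028561 = 16.106 pc.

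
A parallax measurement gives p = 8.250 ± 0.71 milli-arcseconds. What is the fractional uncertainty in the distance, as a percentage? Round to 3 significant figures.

For d = 1/p, |σ_d/d| = |σ_p/p|.
σ_p/p = 0.71 / 8.250 = 0.086061 = 8.6061%.

8.61%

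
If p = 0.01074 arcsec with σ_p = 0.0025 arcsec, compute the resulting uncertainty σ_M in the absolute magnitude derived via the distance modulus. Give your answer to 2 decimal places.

σ_M = 0.51 mag

M = m − 5 log₁₀ d + 5 = m + 5 log₁₀ p + 5, so ∂M/∂p = 5/(p ln 10).
σ_M = (5/ln 10) · (σ_p/p) = 2.1715 × 0.0025/0.01074 = 2.1715 × 0.23277 = 0.50546.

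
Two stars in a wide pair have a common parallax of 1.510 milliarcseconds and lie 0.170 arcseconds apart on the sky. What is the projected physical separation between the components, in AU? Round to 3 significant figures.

d = 1/p = 1/0.001510″ = 662.25 pc.
At distance d (pc), an angle of θ arcsec spans θ·d AU: s = 0.170 × 662.25 = 112.58 AU.

113 AU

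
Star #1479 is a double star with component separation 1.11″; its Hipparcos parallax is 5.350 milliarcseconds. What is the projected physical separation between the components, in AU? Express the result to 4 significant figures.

d = 1/p = 1/0.005350″ = 186.92 pc.
At distance d (pc), an angle of θ arcsec spans θ·d AU: s = 1.11 × 186.92 = 207.48 AU.

207.5 AU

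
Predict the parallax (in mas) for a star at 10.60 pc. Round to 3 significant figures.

p = 1/d = 1/10.6 = 0.09434 arcsec.
= 0.09434 × 1000 = 94.34 mas.

94.3 mas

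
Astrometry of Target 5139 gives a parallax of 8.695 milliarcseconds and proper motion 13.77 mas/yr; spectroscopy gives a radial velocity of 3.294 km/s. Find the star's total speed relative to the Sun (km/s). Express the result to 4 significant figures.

8.198 km/s

d = 1/p = 1/0.008695″ = 115.01 pc.
μ = 13.77 mas/yr = 0.01377 ″/yr.
v_t = 4.740 μ d = 4.740 × 0.01377 × 115.01 = 7.5067 km/s.
v = √(v_r² + v_t²) = √(3.294² + 7.5067²) = √67.201 = 8.1976 km/s.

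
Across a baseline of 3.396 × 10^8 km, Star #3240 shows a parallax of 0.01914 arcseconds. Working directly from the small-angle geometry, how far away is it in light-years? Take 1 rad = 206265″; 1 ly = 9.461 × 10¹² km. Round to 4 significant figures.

386.8 ly

θ = 0.01914″ = 0.01914/206265 = 9.2793 × 10^-8 rad.
d = B/θ = (3.396 × 10^8) / (9.2793 × 10^-8) = 3.6598 × 10^15 km = (3.6598 × 10^15) / (9.461 × 10^12) ly = 386.83 ly.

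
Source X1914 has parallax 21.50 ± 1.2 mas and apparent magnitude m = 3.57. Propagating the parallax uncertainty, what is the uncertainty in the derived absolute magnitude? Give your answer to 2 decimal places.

M = m − 5 log₁₀ d + 5 = m + 5 log₁₀ p + 5, so ∂M/∂p = 5/(p ln 10).
σ_M = (5/ln 10) · (σ_p/p) = 2.1715 × 1.2/21.50 = 2.1715 × 0.055814 = 0.1212.

σ_M = 0.12 mag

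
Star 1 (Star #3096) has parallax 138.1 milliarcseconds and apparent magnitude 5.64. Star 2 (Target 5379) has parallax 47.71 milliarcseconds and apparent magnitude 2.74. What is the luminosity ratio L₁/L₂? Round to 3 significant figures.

d₁ = 1/p₁ = 1/0.1381″ = 7.2411 pc; d₂ = 1/p₂ = 1/0.04771″ = 20.96 pc.
M₁ = m₁ − 5 log₁₀ d₁ + 5 = 5.64 − 4.2990 + 5 = 6.3410.
M₂ = 2.74 − 6.6070 + 5 = 1.1330.
L₁/L₂ = 10^(0.4(M₂ − M₁)) = 10^(0.4 × (-5.2080)) = 10^(-2.08320) = 0.0082566.

L₁/L₂ = 0.00826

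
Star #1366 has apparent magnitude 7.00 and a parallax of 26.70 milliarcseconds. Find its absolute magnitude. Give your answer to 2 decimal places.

d = 1/p = 1/0.02670″ = 37.453 pc.
m − M = 5 log₁₀(37.453) − 5 = 7.8674 − 5 = 2.8674.
M = m − (m − M) = 7.00 − 2.8674 = 4.13.

M = 4.13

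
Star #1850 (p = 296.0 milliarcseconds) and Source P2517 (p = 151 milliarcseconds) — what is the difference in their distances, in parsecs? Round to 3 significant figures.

3.24 pc

d_A = 1/0.2960″ = 3.3784 pc; d_B = 1/0.1510″ = 6.6225 pc.
|d_B − d_A| = |6.6225 − 3.3784| = 3.2441 pc.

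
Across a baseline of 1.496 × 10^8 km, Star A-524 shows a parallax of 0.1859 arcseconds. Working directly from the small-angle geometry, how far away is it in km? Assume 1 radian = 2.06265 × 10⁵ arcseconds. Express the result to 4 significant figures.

1.660 × 10^14 km

θ = 0.1859″ = 0.1859/206265 = 9.0127 × 10^-7 rad.
d = B/θ = (1.496 × 10^8) / (9.0127 × 10^-7) = 1.6599 × 10^14 km.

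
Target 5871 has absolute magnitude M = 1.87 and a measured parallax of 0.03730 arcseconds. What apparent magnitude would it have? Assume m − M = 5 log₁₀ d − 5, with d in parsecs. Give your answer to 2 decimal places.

d = 1/p = 1/0.03730″ = 26.81 pc.
m − M = 5 log₁₀ d − 5 = 5 log₁₀(26.81) − 5 = 7.1415 − 5 = 2.1415.
m = M + (m − M) = 1.87 + 2.1415 = 4.01.

m = 4.01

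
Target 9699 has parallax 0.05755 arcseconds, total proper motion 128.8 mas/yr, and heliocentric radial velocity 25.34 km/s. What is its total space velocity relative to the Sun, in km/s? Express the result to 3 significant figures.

27.5 km/s

d = 1/p = 1/0.05755″ = 17.376 pc.
μ = 128.8 mas/yr = 0.1288 ″/yr.
v_t = 4.740 μ d = 4.740 × 0.1288 × 17.376 = 10.608 km/s.
v = √(v_r² + v_t²) = √(25.34² + 10.608²) = √754.645 = 27.471 km/s.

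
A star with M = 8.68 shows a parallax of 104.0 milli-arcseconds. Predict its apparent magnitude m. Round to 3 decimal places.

d = 1/p = 1/0.1040″ = 9.6154 pc.
m − M = 5 log₁₀ d − 5 = 5 log₁₀(9.6154) − 5 = 4.9148 − 5 = -0.0852.
m = M + (m − M) = 8.68 + (-0.0852) = 8.595.

m = 8.595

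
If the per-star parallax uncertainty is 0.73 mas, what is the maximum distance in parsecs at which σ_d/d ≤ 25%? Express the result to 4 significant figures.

342.5 pc

σ_d/d = σ_p/p, so the condition is σ_p/p ≤ 0.25, i.e. p ≥ σ_p/0.25.
p_min = 0.73/0.25 = 2.92 mas = 0.00292 arcsec.
d_max = 1/p_min = 1/0.00292 = 342.47 pc.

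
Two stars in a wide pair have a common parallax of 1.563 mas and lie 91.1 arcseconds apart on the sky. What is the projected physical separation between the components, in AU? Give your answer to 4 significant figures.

d = 1/p = 1/0.001563″ = 639.8 pc.
At distance d (pc), an angle of θ arcsec spans θ·d AU: s = 91.1 × 639.8 = 58286 AU.

58290 AU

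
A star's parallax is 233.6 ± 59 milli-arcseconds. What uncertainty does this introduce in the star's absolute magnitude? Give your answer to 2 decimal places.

M = m − 5 log₁₀ d + 5 = m + 5 log₁₀ p + 5, so ∂M/∂p = 5/(p ln 10).
σ_M = (5/ln 10) · (σ_p/p) = 2.1715 × 59/233.6 = 2.1715 × 0.25257 = 0.54846.

σ_M = 0.55 mag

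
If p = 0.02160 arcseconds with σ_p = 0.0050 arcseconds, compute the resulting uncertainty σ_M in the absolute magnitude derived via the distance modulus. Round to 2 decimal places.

σ_M = 0.50 mag

M = m − 5 log₁₀ d + 5 = m + 5 log₁₀ p + 5, so ∂M/∂p = 5/(p ln 10).
σ_M = (5/ln 10) · (σ_p/p) = 2.1715 × 0.0050/0.02160 = 2.1715 × 0.23148 = 0.50266.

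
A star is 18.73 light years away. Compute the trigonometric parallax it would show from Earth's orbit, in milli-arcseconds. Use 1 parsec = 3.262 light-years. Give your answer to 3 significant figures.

d = 18.73 ly ÷ 3.262 = 5.7419 pc.
p = 1/d = 1/5.7419 = 0.17416 arcsec.
= 0.17416 × 1000 = 174.16 mas.

174 mas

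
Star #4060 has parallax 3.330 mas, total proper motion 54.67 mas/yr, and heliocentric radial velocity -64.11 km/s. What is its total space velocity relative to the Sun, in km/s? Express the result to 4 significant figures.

d = 1/p = 1/0.003330″ = 300.3 pc.
μ = 54.67 mas/yr = 0.05467 ″/yr.
v_t = 4.740 μ d = 4.740 × 0.05467 × 300.3 = 77.818 km/s.
v = √(v_r² + v_t²) = √((-64.11)² + 77.818²) = √10165.7 = 100.83 km/s.

100.8 km/s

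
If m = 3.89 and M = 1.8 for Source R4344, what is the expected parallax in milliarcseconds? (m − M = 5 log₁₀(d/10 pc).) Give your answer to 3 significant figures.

38.2 mas

m − M = 3.89 − 1.8 = 2.09.
d = 10^((m−M)/5 + 1) = 10^1.418 = 26.182 pc.
p = 1/d = 1/26.182 = 0.038194 arcsec = 38.194 mas.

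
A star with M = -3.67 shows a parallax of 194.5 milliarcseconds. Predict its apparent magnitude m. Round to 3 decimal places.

d = 1/p = 1/0.1945″ = 5.1414 pc.
m − M = 5 log₁₀ d − 5 = 5 log₁₀(5.1414) − 5 = 3.5554 − 5 = -1.4446.
m = M + (m − M) = -3.67 + (-1.4446) = -5.115.

m = -5.115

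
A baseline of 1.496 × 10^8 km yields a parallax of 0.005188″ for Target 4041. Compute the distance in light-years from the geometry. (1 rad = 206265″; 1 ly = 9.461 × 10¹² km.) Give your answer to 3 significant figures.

θ = 0.005188″ = 0.005188/206265 = 2.5152 × 10^-8 rad.
d = B/θ = (1.496 × 10^8) / (2.5152 × 10^-8) = 5.9478 × 10^15 km = (5.9478 × 10^15) / (9.461 × 10^12) ly = 628.67 ly.

629 ly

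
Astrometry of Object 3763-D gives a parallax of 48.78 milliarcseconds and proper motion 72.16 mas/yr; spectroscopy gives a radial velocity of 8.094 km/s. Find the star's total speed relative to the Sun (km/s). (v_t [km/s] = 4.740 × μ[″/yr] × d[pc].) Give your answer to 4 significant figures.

d = 1/p = 1/0.04878″ = 20.5 pc.
μ = 72.16 mas/yr = 0.07216 ″/yr.
v_t = 4.740 μ d = 4.740 × 0.07216 × 20.5 = 7.0118 km/s.
v = √(v_r² + v_t²) = √(8.094² + 7.0118²) = √114.678 = 10.709 km/s.

10.71 km/s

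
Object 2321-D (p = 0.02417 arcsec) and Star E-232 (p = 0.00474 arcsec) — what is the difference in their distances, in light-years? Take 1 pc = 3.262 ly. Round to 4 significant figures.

d_A = 1/0.02417″ = 41.374 pc; d_B = 1/0.004740″ = 210.97 pc.
|d_B − d_A| = |210.97 − 41.374| = 169.6 pc = 169.6 × 3.262 ly = 553.24 ly.

553.2 ly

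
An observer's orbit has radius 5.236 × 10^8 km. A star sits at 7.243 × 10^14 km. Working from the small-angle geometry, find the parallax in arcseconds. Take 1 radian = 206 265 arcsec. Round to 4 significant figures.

0.1491 arcsec

θ ≈ B/d = (5.236 × 10^8) / (7.243 × 10^14) = 7.2290 × 10^-7 rad.
In arcseconds: 7.2290 × 10^-7 × 206265 = 0.14911″.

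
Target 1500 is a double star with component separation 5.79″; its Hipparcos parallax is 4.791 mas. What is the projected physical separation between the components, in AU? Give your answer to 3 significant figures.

d = 1/p = 1/0.004791″ = 208.72 pc.
At distance d (pc), an angle of θ arcsec spans θ·d AU: s = 5.79 × 208.72 = 1208.5 AU.

1210 AU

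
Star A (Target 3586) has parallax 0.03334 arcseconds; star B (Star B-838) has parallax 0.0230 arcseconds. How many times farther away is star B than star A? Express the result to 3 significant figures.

1.45

Since d = 1/p, d_B/d_A = p_A/p_B.
= 0.03334 / 0.0230 = 1.4496.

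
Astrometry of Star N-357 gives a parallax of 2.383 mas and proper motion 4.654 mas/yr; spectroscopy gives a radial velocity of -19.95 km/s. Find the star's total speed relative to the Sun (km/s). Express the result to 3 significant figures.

d = 1/p = 1/0.002383″ = 419.64 pc.
μ = 4.654 mas/yr = 0.004654 ″/yr.
v_t = 4.740 μ d = 4.740 × 0.004654 × 419.64 = 9.2572 km/s.
v = √(v_r² + v_t²) = √((-19.95)² + 9.2572²) = √483.698 = 21.993 km/s.

22.0 km/s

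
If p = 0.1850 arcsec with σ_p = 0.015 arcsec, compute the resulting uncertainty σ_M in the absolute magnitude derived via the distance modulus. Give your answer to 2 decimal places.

M = m − 5 log₁₀ d + 5 = m + 5 log₁₀ p + 5, so ∂M/∂p = 5/(p ln 10).
σ_M = (5/ln 10) · (σ_p/p) = 2.1715 × 0.015/0.1850 = 2.1715 × 0.081081 = 0.17607.

σ_M = 0.18 mag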